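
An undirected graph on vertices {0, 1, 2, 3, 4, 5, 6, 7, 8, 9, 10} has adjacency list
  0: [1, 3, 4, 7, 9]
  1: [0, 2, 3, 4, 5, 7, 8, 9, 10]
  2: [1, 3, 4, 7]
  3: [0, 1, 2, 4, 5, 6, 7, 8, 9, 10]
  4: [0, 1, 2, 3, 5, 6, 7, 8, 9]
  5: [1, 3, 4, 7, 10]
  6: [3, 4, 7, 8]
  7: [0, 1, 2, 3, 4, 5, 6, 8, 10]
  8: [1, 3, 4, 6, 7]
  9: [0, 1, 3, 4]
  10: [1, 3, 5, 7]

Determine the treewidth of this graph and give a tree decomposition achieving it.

The largest bag has 5 vertices, giving width 4; this decomposition certifies tw(G) ≤ 4. On the other hand G contains the 5-clique {1, 3, 5, 7, 10}. A clique must lie in a single bag of any decomposition, so no decomposition can have width below 4. Hence tw(G) = 4 exactly.

Treewidth 4.
One optimal decomposition is:
Bags: B1 = {1, 3, 4, 7, 8}  B2 = {1, 3, 4, 5, 7}  B3 = {1, 3, 5, 7, 10}  B4 = {3, 4, 6, 7, 8}  B5 = {1, 2, 3, 4, 7}  B6 = {0, 1, 3, 4, 7}  B7 = {0, 1, 3, 4, 9}
Tree: B1–B2, B2–B3, B1–B4, B1–B5, B5–B6, B6–B7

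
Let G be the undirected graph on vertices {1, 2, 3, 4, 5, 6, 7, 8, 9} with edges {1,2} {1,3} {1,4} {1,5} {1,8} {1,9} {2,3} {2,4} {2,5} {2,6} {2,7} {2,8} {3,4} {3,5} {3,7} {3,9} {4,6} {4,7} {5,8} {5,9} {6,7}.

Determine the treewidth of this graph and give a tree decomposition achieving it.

Each bag holds 4 vertices, so the decomposition has width 3, which upper-bounds the treewidth. On the other hand G contains the 4-clique {1, 3, 5, 9}. A clique must lie in a single bag of any decomposition, so no decomposition can have width below 3. Combining the bounds, tw(G) = 3.

Treewidth 3.
One such decomposition:
Bags: B1 = {1, 2, 3, 4}  B2 = {2, 3, 4, 7}  B3 = {1, 2, 3, 5}  B4 = {1, 2, 5, 8}  B5 = {1, 3, 5, 9}  B6 = {2, 4, 6, 7}
Tree: B1–B2, B1–B3, B3–B4, B3–B5, B2–B6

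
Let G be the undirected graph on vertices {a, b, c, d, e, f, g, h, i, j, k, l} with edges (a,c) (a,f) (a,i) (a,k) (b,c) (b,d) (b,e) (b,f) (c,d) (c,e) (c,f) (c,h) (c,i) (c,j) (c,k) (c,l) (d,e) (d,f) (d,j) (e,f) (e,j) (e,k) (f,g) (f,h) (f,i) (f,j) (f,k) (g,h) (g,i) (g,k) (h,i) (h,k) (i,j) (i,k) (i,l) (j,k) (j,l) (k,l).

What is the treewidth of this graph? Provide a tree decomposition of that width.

Treewidth 4.
One optimal decomposition is:
Bags: B1 = {c, d, e, f, j}  B2 = {b, c, d, e, f}  B3 = {c, e, f, j, k}  B4 = {c, f, i, j, k}  B5 = {a, c, f, i, k}  B6 = {c, i, j, k, l}  B7 = {c, f, h, i, k}  B8 = {f, g, h, i, k}
Tree: B1–B2, B1–B3, B3–B4, B4–B5, B4–B6, B5–B7, B7–B8

Each bag holds 5 vertices, so the decomposition has width 4, which upper-bounds the treewidth. For the lower bound, the 5 vertices {f, g, h, i, k} are pairwise adjacent, and any tree decomposition puts a clique entirely inside one bag — forcing width ≥ 4. Therefore the treewidth is 4.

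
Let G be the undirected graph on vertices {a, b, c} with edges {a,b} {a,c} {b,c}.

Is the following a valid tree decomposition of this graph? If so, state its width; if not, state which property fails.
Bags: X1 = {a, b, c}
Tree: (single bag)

Vertex coverage: the bags together contain {a, b, c}, the full vertex set. Edge coverage: each edge of G has both endpoints in at least one bag. Running intersection: for every vertex, the bags containing it form a connected subtree. All three properties hold, so this is a valid tree decomposition of width max|bag| − 1 = 2, and hence tw(G) ≤ 2.

Yes; width 2.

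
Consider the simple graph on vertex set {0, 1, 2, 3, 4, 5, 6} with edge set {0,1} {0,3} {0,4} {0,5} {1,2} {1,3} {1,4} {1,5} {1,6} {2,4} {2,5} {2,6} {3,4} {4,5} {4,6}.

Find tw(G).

3

A width-3 tree decomposition is:
Bags: B1 = {0, 1, 4, 5}  B2 = {1, 2, 4, 5}  B3 = {1, 2, 4, 6}  B4 = {0, 1, 3, 4}
Tree: B1–B2, B2–B3, B1–B4
Every bag has size at most 4, so the width is 4 − 1 = 3 and tw(G) ≤ 3. For the lower bound, the 4 vertices {0, 1, 3, 4} are pairwise adjacent, and any tree decomposition puts a clique entirely inside one bag — forcing width ≥ 3. The upper and lower bounds meet at 3, so that is the treewidth.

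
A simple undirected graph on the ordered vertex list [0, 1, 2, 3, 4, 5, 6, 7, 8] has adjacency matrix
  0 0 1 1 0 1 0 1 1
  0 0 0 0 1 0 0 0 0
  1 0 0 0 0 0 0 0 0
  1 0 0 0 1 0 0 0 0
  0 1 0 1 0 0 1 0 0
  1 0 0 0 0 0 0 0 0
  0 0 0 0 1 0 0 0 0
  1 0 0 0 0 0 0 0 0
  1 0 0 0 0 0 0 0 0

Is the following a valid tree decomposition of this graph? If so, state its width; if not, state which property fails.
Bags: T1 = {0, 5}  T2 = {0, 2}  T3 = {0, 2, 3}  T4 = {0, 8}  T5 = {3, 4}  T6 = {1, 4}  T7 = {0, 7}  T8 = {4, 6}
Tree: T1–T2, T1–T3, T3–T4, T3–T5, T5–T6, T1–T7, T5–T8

No — bags containing vertex 2 are not connected in the tree.

A tree decomposition must satisfy three properties: every vertex lies in some bag; for every edge, both endpoints lie together in some bag; and for every vertex, the bags containing it form a connected subtree. Here bags containing vertex 2 are not connected in the tree, so the decomposition is invalid.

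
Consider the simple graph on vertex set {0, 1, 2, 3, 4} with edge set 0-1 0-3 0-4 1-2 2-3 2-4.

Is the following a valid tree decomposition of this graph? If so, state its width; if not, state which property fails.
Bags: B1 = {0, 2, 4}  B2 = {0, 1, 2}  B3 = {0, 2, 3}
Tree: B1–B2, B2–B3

Vertex coverage: the bags together contain {0, 1, 2, 3, 4}, the full vertex set. Edge coverage: each edge of G has both endpoints in at least one bag. Running intersection: for every vertex, the bags containing it form a connected subtree. All three properties hold, so this is a valid tree decomposition of width max|bag| − 1 = 2, and hence tw(G) ≤ 2.

Yes; width 2.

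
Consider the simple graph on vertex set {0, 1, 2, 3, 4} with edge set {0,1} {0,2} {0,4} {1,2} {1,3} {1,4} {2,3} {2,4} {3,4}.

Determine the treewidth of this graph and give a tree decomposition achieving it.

Every bag has size at most 4, so the width is 4 − 1 = 3 and tw(G) ≤ 3. For the lower bound, the 4 vertices {0, 1, 2, 4} are pairwise adjacent, and any tree decomposition puts a clique entirely inside one bag — forcing width ≥ 3. Combining the bounds, tw(G) = 3.

Treewidth 3.
Bags: B1 = {0, 1, 2, 4}  B2 = {1, 2, 3, 4}
Tree: B1–B2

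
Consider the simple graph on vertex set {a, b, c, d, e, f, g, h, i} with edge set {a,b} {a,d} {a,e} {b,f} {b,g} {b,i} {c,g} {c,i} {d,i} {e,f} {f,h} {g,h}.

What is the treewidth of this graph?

A width-3 tree decomposition is:
Bags: B1 = {e, f, g, h}  B2 = {b, e, f, g}  B3 = {a, b, e, g}  B4 = {a, b, c, g}  B5 = {a, b, c, i}  B6 = {a, c, d, i}
Tree: B1–B2, B2–B3, B3–B4, B4–B5, B5–B6
Each bag holds 4 vertices, so the decomposition has width 3, which upper-bounds the treewidth. For the lower bound: the 4 vertex sets {e,f,h}, {g}, {b}, {a,c,d,i} are disjoint, each induces a connected subgraph, and every pair is joined by at least one edge of G. Contracting each set to a single vertex therefore yields K_{4} as a minor, and since treewidth is minor-monotone, tw(G) ≥ tw(K_{4}) = 3. Therefore the treewidth is 3.

3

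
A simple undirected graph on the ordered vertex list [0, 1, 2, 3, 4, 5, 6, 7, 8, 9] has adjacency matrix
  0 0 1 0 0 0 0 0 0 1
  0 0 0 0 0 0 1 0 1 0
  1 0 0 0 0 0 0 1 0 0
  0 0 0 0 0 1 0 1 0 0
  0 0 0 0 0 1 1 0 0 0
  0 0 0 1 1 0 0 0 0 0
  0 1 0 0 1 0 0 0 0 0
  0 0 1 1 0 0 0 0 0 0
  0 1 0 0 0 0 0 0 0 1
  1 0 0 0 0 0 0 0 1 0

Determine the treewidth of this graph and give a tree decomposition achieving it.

Every bag has size at most 3, so the width is 3 − 1 = 2 and tw(G) ≤ 2. Since 3–7–2–0–9–8–1–6–4–5–3 is a cycle in G, G is not acyclic. Forests are exactly the graphs of treewidth ≤ 1, so tw(G) ≥ 2. The upper and lower bounds meet at 2, so that is the treewidth.

Treewidth 2.
One optimal decomposition is:
Bags: B1 = {2, 3, 7}  B2 = {0, 2, 3}  B3 = {0, 3, 9}  B4 = {3, 8, 9}  B5 = {1, 3, 8}  B6 = {1, 3, 6}  B7 = {3, 4, 6}  B8 = {3, 4, 5}
Tree: B1–B2, B2–B3, B3–B4, B4–B5, B5–B6, B6–B7, B7–B8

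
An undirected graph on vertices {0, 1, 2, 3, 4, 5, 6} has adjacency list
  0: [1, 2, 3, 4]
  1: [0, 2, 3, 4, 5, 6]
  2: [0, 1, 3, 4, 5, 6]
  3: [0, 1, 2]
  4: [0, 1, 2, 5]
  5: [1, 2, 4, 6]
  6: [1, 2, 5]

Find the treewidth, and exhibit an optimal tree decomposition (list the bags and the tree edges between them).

Treewidth 3.
One such decomposition:
Bags: B1 = {1, 2, 4, 5}  B2 = {0, 1, 2, 4}  B3 = {1, 2, 5, 6}  B4 = {0, 1, 2, 3}
Tree: B1–B2, B1–B3, B2–B4

The largest bag has 4 vertices, giving width 3; this decomposition certifies tw(G) ≤ 3. For the lower bound, the 4 vertices {0, 1, 2, 3} are pairwise adjacent, and any tree decomposition puts a clique entirely inside one bag — forcing width ≥ 3. Combining the bounds, tw(G) = 3.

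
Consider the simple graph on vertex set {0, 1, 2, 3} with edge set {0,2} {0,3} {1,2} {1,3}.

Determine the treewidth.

A width-2 tree decomposition is:
Bags: B1 = {0, 1, 2}  B2 = {0, 1, 3}
Tree: B1–B2
The largest bag has 3 vertices, giving width 2; this decomposition certifies tw(G) ≤ 2. Since 1–2–0–3–1 is a cycle in G, G is not acyclic. Forests are exactly the graphs of treewidth ≤ 1, so tw(G) ≥ 2. Hence tw(G) = 2 exactly.

2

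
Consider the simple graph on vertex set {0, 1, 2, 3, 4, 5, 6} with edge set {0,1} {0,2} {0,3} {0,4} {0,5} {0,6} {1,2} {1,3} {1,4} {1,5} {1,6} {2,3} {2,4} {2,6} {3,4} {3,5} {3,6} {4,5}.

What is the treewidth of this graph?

A width-4 tree decomposition is:
Bags: B1 = {0, 1, 2, 3, 4}  B2 = {0, 1, 2, 3, 6}  B3 = {0, 1, 3, 4, 5}
Tree: B1–B2, B1–B3
The largest bag has 5 vertices, giving width 4; this decomposition certifies tw(G) ≤ 4. On the other hand G contains the 5-clique {0, 1, 2, 3, 4}. A clique must lie in a single bag of any decomposition, so no decomposition can have width below 4. Therefore the treewidth is 4.

4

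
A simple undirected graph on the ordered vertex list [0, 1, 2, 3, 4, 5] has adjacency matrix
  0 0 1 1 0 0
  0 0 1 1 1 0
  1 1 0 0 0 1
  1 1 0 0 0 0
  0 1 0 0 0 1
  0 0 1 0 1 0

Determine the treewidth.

A width-2 tree decomposition is:
Bags: B1 = {2, 4, 5}  B2 = {1, 2, 4}  B3 = {0, 1, 2}  B4 = {0, 1, 3}
Tree: B1–B2, B2–B3, B3–B4
The largest bag has 3 vertices, giving width 2; this decomposition certifies tw(G) ≤ 2. The edges 5–4–1–2–5 form a cycle, so G is not a tree and its treewidth is at least 2. Combining the bounds, tw(G) = 2.

2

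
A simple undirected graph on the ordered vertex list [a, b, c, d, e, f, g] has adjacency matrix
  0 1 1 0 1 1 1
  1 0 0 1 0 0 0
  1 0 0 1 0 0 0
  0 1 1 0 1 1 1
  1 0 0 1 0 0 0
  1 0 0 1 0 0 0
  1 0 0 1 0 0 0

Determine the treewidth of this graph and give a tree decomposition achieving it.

Treewidth 2.
One such decomposition:
Bags: B1 = {a, c, d}  B2 = {a, d, f}  B3 = {a, b, d}  B4 = {a, d, g}  B5 = {a, d, e}
Tree: B1–B2, B2–B3, B3–B4, B4–B5

Every bag has size at most 3, so the width is 3 − 1 = 2 and tw(G) ≤ 2. The edges d–c–a–f–d form a cycle, so G is not a tree and its treewidth is at least 2. Hence tw(G) = 2 exactly.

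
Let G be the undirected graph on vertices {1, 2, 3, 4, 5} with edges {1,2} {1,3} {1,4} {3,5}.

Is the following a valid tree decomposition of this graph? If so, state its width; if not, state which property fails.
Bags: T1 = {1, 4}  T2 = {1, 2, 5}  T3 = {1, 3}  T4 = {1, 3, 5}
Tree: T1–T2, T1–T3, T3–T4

No — bags containing vertex 5 are not connected in the tree.

A tree decomposition must satisfy three properties: every vertex lies in some bag; for every edge, both endpoints lie together in some bag; and for every vertex, the bags containing it form a connected subtree. Here bags containing vertex 5 are not connected in the tree, so the decomposition is invalid.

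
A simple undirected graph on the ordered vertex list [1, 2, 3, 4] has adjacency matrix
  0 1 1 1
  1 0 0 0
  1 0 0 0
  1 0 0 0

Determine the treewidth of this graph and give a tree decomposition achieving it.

Treewidth 1.
One such decomposition:
Bags: B1 = {1, 4}  B2 = {1, 3}  B3 = {1, 2}
Tree: B1–B2, B1–B3

Each bag holds 2 vertices, so the decomposition has width 1, which upper-bounds the treewidth. G has an edge, so its treewidth is at least 1. Combining the bounds, tw(G) = 1.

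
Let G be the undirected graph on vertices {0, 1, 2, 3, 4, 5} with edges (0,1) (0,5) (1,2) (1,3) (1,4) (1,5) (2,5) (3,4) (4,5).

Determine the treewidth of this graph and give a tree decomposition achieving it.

Each bag holds 3 vertices, so the decomposition has width 2, which upper-bounds the treewidth. Conversely, {1, 3, 4} is a clique of size 3, and the vertices of any clique must share a bag in every tree decomposition; so some bag has ≥ 3 vertices and tw(G) ≥ 2. Combining the bounds, tw(G) = 2.

Treewidth 2.
Bags: B1 = {1, 4, 5}  B2 = {1, 2, 5}  B3 = {0, 1, 5}  B4 = {1, 3, 4}
Tree: B1–B2, B1–B3, B1–B4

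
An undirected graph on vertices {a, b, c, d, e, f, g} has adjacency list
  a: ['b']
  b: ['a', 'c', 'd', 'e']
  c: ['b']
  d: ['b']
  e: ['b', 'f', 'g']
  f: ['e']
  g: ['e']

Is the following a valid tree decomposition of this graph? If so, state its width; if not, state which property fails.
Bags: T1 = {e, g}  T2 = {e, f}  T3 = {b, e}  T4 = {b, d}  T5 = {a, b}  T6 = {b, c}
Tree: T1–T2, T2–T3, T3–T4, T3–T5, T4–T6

Vertex coverage: the bags together contain {a, b, c, d, e, f, g}, the full vertex set. Edge coverage: each edge of G has both endpoints in at least one bag. Running intersection: for every vertex, the bags containing it form a connected subtree. All three properties hold, so this is a valid tree decomposition of width max|bag| − 1 = 1, and hence tw(G) ≤ 1.

Yes; width 1.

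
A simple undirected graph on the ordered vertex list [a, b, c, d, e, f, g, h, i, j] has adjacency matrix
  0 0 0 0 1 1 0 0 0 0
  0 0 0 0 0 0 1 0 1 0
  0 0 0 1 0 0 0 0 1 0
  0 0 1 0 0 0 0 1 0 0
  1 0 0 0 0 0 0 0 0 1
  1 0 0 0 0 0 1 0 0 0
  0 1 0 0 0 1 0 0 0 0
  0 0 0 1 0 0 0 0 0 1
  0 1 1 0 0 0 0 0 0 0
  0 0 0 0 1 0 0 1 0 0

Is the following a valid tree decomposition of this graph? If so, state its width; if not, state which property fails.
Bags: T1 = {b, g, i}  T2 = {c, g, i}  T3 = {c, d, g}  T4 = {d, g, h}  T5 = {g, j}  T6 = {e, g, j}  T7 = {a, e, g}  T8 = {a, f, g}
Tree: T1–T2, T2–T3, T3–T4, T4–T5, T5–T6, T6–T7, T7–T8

A tree decomposition must satisfy three properties: every vertex lies in some bag; for every edge, both endpoints lie together in some bag; and for every vertex, the bags containing it form a connected subtree. Here edge (h,j) lies in no bag, so the decomposition is invalid.

No — edge (h,j) lies in no bag.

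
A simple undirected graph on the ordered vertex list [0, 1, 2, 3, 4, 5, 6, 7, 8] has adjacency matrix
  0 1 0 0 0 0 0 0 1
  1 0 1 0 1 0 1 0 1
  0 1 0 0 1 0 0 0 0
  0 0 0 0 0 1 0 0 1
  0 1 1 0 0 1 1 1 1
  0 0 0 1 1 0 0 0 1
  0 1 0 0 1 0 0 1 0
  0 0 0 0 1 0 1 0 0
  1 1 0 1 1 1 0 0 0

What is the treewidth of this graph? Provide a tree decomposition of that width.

The largest bag has 3 vertices, giving width 2; this decomposition certifies tw(G) ≤ 2. On the other hand G contains the 3-clique {0, 1, 8}. A clique must lie in a single bag of any decomposition, so no decomposition can have width below 2. Combining the bounds, tw(G) = 2.

Treewidth 2.
One such decomposition:
Bags: B1 = {1, 2, 4}  B2 = {1, 4, 8}  B3 = {0, 1, 8}  B4 = {4, 5, 8}  B5 = {3, 5, 8}  B6 = {1, 4, 6}  B7 = {4, 6, 7}
Tree: B1–B2, B2–B3, B2–B4, B4–B5, B2–B6, B6–B7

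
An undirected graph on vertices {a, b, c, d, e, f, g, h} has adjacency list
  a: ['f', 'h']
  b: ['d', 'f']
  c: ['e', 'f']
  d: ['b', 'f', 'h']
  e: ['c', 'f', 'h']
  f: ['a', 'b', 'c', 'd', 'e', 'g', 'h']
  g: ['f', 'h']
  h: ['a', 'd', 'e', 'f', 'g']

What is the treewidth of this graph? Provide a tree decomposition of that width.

Every bag has size at most 3, so the width is 3 − 1 = 2 and tw(G) ≤ 2. On the other hand G contains the 3-clique {d, f, h}. A clique must lie in a single bag of any decomposition, so no decomposition can have width below 2. Hence tw(G) = 2 exactly.

Treewidth 2.
Bags: B1 = {d, f, h}  B2 = {e, f, h}  B3 = {c, e, f}  B4 = {a, f, h}  B5 = {b, d, f}  B6 = {f, g, h}
Tree: B1–B2, B2–B3, B1–B4, B1–B5, B2–B6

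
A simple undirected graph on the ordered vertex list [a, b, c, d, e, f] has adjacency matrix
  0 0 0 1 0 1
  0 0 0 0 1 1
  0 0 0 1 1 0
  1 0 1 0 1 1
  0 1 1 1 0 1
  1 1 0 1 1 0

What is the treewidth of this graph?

A width-2 tree decomposition is:
Bags: B1 = {d, e, f}  B2 = {a, d, f}  B3 = {c, d, e}  B4 = {b, e, f}
Tree: B1–B2, B1–B3, B1–B4
Every bag has size at most 3, so the width is 3 − 1 = 2 and tw(G) ≤ 2. Conversely, {c, d, e} is a clique of size 3, and the vertices of any clique must share a bag in every tree decomposition; so some bag has ≥ 3 vertices and tw(G) ≥ 2. Combining the bounds, tw(G) = 2.

2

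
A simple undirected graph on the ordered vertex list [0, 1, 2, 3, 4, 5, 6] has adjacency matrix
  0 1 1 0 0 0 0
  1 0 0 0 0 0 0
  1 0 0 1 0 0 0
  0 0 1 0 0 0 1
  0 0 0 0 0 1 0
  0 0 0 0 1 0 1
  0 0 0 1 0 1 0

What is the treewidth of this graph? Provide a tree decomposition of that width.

Treewidth 1.
Bags: B1 = {4, 5}  B2 = {5, 6}  B3 = {3, 6}  B4 = {2, 3}  B5 = {0, 2}  B6 = {0, 1}
Tree: B1–B2, B2–B3, B3–B4, B4–B5, B5–B6

The largest bag has 2 vertices, giving width 1; this decomposition certifies tw(G) ≤ 1. Since G has at least one edge (e.g. 4–5), it is not an edgeless graph, so tw(G) ≥ 1. Combining the bounds, tw(G) = 1.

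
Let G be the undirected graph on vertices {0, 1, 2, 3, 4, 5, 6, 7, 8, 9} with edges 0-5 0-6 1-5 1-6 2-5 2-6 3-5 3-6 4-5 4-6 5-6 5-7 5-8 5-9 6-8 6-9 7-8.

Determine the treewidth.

A width-2 tree decomposition is:
Bags: B1 = {5, 6, 9}  B2 = {2, 5, 6}  B3 = {1, 5, 6}  B4 = {4, 5, 6}  B5 = {5, 6, 8}  B6 = {5, 7, 8}  B7 = {0, 5, 6}  B8 = {3, 5, 6}
Tree: B1–B2, B1–B3, B3–B4, B1–B5, B5–B6, B5–B7, B3–B8
Every bag has size at most 3, so the width is 3 − 1 = 2 and tw(G) ≤ 2. For the lower bound, the 3 vertices {0, 5, 6} are pairwise adjacent, and any tree decomposition puts a clique entirely inside one bag — forcing width ≥ 2. The upper and lower bounds meet at 2, so that is the treewidth.

2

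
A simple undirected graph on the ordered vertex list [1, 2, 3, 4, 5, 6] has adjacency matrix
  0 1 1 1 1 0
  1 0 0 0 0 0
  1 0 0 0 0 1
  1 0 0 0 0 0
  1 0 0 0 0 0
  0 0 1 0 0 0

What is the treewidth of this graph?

A width-1 tree decomposition is:
Bags: B1 = {1, 5}  B2 = {1, 3}  B3 = {3, 6}  B4 = {1, 4}  B5 = {1, 2}
Tree: B1–B2, B2–B3, B2–B4, B4–B5
Each bag holds 2 vertices, so the decomposition has width 1, which upper-bounds the treewidth. Any graph with an edge has treewidth ≥ 1, and G has the edge 5–1. The upper and lower bounds meet at 1, so that is the treewidth.

1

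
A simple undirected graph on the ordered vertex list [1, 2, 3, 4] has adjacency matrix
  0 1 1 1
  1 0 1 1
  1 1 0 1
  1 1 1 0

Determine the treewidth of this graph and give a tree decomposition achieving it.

Treewidth 3.
One such decomposition:
Bags: B1 = {1, 2, 3, 4}
Tree: (single bag)

With just one bag of size 4, the width is 4 − 1 = 3, so tw(G) ≤ 3. Conversely, {1, 2, 3, 4} is a clique of size 4, and the vertices of any clique must share a bag in every tree decomposition; so some bag has ≥ 4 vertices and tw(G) ≥ 3. Therefore the treewidth is 3.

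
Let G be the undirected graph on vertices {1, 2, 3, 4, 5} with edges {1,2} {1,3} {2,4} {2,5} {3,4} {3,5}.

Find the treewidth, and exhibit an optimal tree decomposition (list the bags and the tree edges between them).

Treewidth 2.
One such decomposition:
Bags: B1 = {2, 3, 4}  B2 = {1, 2, 3}  B3 = {2, 3, 5}
Tree: B1–B2, B2–B3

Every bag has size at most 3, so the width is 3 − 1 = 2 and tw(G) ≤ 2. For the lower bound, G contains the cycle 3–4–2–1–3, so G is not a forest; only forests have treewidth ≤ 1, hence tw(G) ≥ 2. Hence tw(G) = 2 exactly.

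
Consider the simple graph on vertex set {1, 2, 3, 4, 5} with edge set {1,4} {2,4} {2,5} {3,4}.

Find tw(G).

A width-1 tree decomposition is:
Bags: B1 = {2, 4}  B2 = {1, 4}  B3 = {2, 5}  B4 = {3, 4}
Tree: B1–B2, B1–B3, B2–B4
The largest bag has 2 vertices, giving width 1; this decomposition certifies tw(G) ≤ 1. Since G has at least one edge (e.g. 4–2), it is not an edgeless graph, so tw(G) ≥ 1. The upper and lower bounds meet at 1, so that is the treewidth.

1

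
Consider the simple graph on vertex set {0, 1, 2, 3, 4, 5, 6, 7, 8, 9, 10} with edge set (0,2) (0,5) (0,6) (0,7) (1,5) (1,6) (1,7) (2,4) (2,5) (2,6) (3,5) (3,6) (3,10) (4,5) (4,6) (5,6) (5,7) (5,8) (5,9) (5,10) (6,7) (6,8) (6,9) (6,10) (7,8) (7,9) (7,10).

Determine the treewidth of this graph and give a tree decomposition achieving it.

Treewidth 3.
One such decomposition:
Bags: B1 = {0, 5, 6, 7}  B2 = {5, 6, 7, 9}  B3 = {0, 2, 5, 6}  B4 = {5, 6, 7, 8}  B5 = {1, 5, 6, 7}  B6 = {2, 4, 5, 6}  B7 = {5, 6, 7, 10}  B8 = {3, 5, 6, 10}
Tree: B1–B2, B1–B3, B2–B4, B2–B5, B3–B6, B4–B7, B7–B8

The largest bag has 4 vertices, giving width 3; this decomposition certifies tw(G) ≤ 3. On the other hand G contains the 4-clique {0, 2, 5, 6}. A clique must lie in a single bag of any decomposition, so no decomposition can have width below 3. Combining the bounds, tw(G) = 3.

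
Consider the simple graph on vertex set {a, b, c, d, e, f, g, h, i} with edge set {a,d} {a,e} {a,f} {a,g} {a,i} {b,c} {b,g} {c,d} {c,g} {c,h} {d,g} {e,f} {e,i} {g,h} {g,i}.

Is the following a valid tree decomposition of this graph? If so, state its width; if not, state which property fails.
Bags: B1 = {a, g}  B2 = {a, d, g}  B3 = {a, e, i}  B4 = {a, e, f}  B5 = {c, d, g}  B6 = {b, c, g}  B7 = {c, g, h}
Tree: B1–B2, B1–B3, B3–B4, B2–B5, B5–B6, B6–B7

A tree decomposition must satisfy three properties: every vertex lies in some bag; for every edge, both endpoints lie together in some bag; and for every vertex, the bags containing it form a connected subtree. Here edge (i,g) lies in no bag, so the decomposition is invalid.

No — edge (i,g) lies in no bag.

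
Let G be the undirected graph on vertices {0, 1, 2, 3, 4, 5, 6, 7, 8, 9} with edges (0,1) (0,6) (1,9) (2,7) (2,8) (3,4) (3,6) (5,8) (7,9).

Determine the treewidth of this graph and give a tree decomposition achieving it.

The largest bag has 2 vertices, giving width 1; this decomposition certifies tw(G) ≤ 1. G has an edge, so its treewidth is at least 1. Combining the bounds, tw(G) = 1.

Treewidth 1.
One such decomposition:
Bags: B1 = {3, 4}  B2 = {3, 6}  B3 = {0, 6}  B4 = {0, 1}  B5 = {1, 9}  B6 = {7, 9}  B7 = {2, 7}  B8 = {2, 8}  B9 = {5, 8}
Tree: B1–B2, B2–B3, B3–B4, B4–B5, B5–B6, B6–B7, B7–B8, B8–B9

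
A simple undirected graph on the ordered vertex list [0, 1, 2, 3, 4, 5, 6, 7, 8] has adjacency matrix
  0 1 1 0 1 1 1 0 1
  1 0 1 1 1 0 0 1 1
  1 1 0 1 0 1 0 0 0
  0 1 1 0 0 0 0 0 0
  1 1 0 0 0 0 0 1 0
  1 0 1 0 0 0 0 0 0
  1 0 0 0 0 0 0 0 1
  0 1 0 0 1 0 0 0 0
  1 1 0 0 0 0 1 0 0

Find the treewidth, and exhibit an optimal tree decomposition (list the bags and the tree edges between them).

Each bag holds 3 vertices, so the decomposition has width 2, which upper-bounds the treewidth. For the lower bound, the 3 vertices {0, 1, 8} are pairwise adjacent, and any tree decomposition puts a clique entirely inside one bag — forcing width ≥ 2. Combining the bounds, tw(G) = 2.

Treewidth 2.
One such decomposition:
Bags: B1 = {0, 1, 2}  B2 = {0, 2, 5}  B3 = {0, 1, 4}  B4 = {0, 1, 8}  B5 = {1, 4, 7}  B6 = {0, 6, 8}  B7 = {1, 2, 3}
Tree: B1–B2, B1–B3, B1–B4, B3–B5, B4–B6, B1–B7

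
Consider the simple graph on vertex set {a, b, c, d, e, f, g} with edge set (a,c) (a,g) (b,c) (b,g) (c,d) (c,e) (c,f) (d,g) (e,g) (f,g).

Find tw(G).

2

A width-2 tree decomposition is:
Bags: B1 = {c, e, g}  B2 = {c, d, g}  B3 = {a, c, g}  B4 = {b, c, g}  B5 = {c, f, g}
Tree: B1–B2, B2–B3, B3–B4, B4–B5
Every bag has size at most 3, so the width is 3 − 1 = 2 and tw(G) ≤ 2. The edges g–e–c–d–g form a cycle, so G is not a tree and its treewidth is at least 2. Combining the bounds, tw(G) = 2.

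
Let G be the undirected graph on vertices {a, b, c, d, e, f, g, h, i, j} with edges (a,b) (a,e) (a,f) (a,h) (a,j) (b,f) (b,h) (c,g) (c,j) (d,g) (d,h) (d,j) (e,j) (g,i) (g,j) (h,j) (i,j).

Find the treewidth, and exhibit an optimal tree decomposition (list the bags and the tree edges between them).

Every bag has size at most 3, so the width is 3 − 1 = 2 and tw(G) ≤ 2. For the lower bound, the 3 vertices {d, g, j} are pairwise adjacent, and any tree decomposition puts a clique entirely inside one bag — forcing width ≥ 2. Hence tw(G) = 2 exactly.

Treewidth 2.
Bags: B1 = {a, e, j}  B2 = {a, h, j}  B3 = {a, b, h}  B4 = {d, h, j}  B5 = {d, g, j}  B6 = {c, g, j}  B7 = {a, b, f}  B8 = {g, i, j}
Tree: B1–B2, B2–B3, B2–B4, B4–B5, B5–B6, B3–B7, B5–B8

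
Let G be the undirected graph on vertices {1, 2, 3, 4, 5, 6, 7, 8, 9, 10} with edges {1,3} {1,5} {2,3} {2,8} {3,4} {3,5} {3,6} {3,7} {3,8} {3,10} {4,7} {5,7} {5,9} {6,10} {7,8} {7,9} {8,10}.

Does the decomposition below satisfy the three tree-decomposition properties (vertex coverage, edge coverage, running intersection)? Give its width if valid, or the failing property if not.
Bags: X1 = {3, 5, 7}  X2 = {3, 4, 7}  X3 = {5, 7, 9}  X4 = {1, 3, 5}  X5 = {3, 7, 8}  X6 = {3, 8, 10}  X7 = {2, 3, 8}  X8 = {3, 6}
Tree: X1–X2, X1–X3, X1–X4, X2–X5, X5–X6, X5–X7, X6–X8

A tree decomposition must satisfy three properties: every vertex lies in some bag; for every edge, both endpoints lie together in some bag; and for every vertex, the bags containing it form a connected subtree. Here edge (10,6) lies in no bag, so the decomposition is invalid.

No — edge (10,6) lies in no bag.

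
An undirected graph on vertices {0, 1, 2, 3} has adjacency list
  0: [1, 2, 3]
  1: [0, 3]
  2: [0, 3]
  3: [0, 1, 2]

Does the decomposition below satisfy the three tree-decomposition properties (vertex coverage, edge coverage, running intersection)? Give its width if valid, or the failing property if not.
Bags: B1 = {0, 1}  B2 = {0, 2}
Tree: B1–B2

No — vertex 3 appears in no bag.

A tree decomposition must satisfy three properties: every vertex lies in some bag; for every edge, both endpoints lie together in some bag; and for every vertex, the bags containing it form a connected subtree. Here vertex 3 appears in no bag, so the decomposition is invalid.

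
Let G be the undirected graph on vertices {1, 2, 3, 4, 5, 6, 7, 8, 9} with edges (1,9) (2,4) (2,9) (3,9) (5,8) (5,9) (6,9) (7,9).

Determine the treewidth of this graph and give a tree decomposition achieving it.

Every bag has size at most 2, so the width is 2 − 1 = 1 and tw(G) ≤ 1. Any graph with an edge has treewidth ≥ 1, and G has the edge 1–9. Combining the bounds, tw(G) = 1.

Treewidth 1.
Bags: B1 = {1, 9}  B2 = {3, 9}  B3 = {2, 9}  B4 = {2, 4}  B5 = {6, 9}  B6 = {5, 9}  B7 = {5, 8}  B8 = {7, 9}
Tree: B1–B2, B1–B3, B3–B4, B2–B5, B1–B6, B6–B7, B5–B8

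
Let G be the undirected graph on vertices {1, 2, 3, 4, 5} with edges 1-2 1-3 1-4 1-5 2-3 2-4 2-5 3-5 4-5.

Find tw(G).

A width-3 tree decomposition is:
Bags: B1 = {1, 2, 3, 5}  B2 = {1, 2, 4, 5}
Tree: B1–B2
The largest bag has 4 vertices, giving width 3; this decomposition certifies tw(G) ≤ 3. On the other hand G contains the 4-clique {1, 2, 3, 5}. A clique must lie in a single bag of any decomposition, so no decomposition can have width below 3. Hence tw(G) = 3 exactly.

3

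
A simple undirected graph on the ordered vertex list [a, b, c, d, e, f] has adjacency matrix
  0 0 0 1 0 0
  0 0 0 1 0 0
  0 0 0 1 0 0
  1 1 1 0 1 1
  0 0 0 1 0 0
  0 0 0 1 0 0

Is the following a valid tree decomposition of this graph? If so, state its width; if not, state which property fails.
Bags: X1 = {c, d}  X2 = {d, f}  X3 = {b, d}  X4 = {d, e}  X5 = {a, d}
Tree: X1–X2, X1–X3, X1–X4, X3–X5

Every vertex of G appears in some bag (union = {a, b, c, d, e, f}); every edge is covered by a bag; and for each vertex v the set of bags containing v is connected in the bag tree. The decomposition is therefore valid. The largest bag has 2 vertices, so the width is 1.

Yes; width 1.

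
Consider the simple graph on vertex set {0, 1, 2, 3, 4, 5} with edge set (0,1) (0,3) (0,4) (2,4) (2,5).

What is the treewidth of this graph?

A width-1 tree decomposition is:
Bags: B1 = {0, 4}  B2 = {2, 4}  B3 = {0, 1}  B4 = {0, 3}  B5 = {2, 5}
Tree: B1–B2, B1–B3, B3–B4, B2–B5
Every bag has size at most 2, so the width is 2 − 1 = 1 and tw(G) ≤ 1. Any graph with an edge has treewidth ≥ 1, and G has the edge 0–4. Combining the bounds, tw(G) = 1.

1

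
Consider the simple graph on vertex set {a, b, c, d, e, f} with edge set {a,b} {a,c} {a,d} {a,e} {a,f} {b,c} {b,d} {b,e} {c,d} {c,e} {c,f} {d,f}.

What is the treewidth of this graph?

3

A width-3 tree decomposition is:
Bags: B1 = {a, b, c, d}  B2 = {a, c, d, f}  B3 = {a, b, c, e}
Tree: B1–B2, B1–B3
Each bag holds 4 vertices, so the decomposition has width 3, which upper-bounds the treewidth. Conversely, {a, c, d, f} is a clique of size 4, and the vertices of any clique must share a bag in every tree decomposition; so some bag has ≥ 4 vertices and tw(G) ≥ 3. Combining the bounds, tw(G) = 3.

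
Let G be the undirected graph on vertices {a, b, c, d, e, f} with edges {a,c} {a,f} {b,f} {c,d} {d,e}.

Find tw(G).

A width-1 tree decomposition is:
Bags: B1 = {d, e}  B2 = {c, d}  B3 = {a, c}  B4 = {a, f}  B5 = {b, f}
Tree: B1–B2, B2–B3, B3–B4, B4–B5
Every bag has size at most 2, so the width is 2 − 1 = 1 and tw(G) ≤ 1. Any graph with an edge has treewidth ≥ 1, and G has the edge e–d. The upper and lower bounds meet at 1, so that is the treewidth.

1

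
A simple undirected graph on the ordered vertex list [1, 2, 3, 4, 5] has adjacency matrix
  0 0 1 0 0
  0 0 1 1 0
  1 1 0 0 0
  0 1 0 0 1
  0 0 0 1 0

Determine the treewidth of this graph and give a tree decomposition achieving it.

Treewidth 1.
Bags: B1 = {4, 5}  B2 = {2, 4}  B3 = {2, 3}  B4 = {1, 3}
Tree: B1–B2, B2–B3, B3–B4

Each bag holds 2 vertices, so the decomposition has width 1, which upper-bounds the treewidth. Since G has at least one edge (e.g. 5–4), it is not an edgeless graph, so tw(G) ≥ 1. The upper and lower bounds meet at 1, so that is the treewidth.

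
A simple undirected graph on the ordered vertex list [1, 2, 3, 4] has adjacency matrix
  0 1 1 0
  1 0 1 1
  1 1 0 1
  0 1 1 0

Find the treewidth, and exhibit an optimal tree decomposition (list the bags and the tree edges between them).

Every bag has size at most 3, so the width is 3 − 1 = 2 and tw(G) ≤ 2. Conversely, {1, 2, 3} is a clique of size 3, and the vertices of any clique must share a bag in every tree decomposition; so some bag has ≥ 3 vertices and tw(G) ≥ 2. The upper and lower bounds meet at 2, so that is the treewidth.

Treewidth 2.
Bags: B1 = {1, 2, 3}  B2 = {2, 3, 4}
Tree: B1–B2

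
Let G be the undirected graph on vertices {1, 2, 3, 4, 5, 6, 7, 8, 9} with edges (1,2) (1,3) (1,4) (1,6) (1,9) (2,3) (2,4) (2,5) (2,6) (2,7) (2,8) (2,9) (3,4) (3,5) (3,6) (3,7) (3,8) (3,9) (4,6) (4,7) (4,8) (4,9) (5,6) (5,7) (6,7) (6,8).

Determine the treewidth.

A width-4 tree decomposition is:
Bags: B1 = {2, 3, 5, 6, 7}  B2 = {2, 3, 4, 6, 7}  B3 = {1, 2, 3, 4, 6}  B4 = {2, 3, 4, 6, 8}  B5 = {1, 2, 3, 4, 9}
Tree: B1–B2, B2–B3, B3–B4, B3–B5
The largest bag has 5 vertices, giving width 4; this decomposition certifies tw(G) ≤ 4. For the lower bound, the 5 vertices {1, 2, 3, 4, 9} are pairwise adjacent, and any tree decomposition puts a clique entirely inside one bag — forcing width ≥ 4. The upper and lower bounds meet at 4, so that is the treewidth.

4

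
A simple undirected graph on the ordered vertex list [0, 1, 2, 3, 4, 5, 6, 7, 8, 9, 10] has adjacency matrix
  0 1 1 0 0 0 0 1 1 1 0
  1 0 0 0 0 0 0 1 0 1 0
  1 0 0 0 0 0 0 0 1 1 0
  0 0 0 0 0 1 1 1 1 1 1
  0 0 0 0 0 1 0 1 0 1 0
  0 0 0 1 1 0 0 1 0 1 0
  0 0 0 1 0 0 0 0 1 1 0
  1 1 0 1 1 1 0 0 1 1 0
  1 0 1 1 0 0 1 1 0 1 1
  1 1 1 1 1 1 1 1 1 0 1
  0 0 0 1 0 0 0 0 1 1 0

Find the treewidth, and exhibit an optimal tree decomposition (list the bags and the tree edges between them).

Treewidth 3.
Bags: B1 = {3, 7, 8, 9}  B2 = {0, 7, 8, 9}  B3 = {0, 1, 7, 9}  B4 = {3, 5, 7, 9}  B5 = {3, 8, 9, 10}  B6 = {3, 6, 8, 9}  B7 = {4, 5, 7, 9}  B8 = {0, 2, 8, 9}
Tree: B1–B2, B2–B3, B1–B4, B1–B5, B1–B6, B4–B7, B2–B8

The largest bag has 4 vertices, giving width 3; this decomposition certifies tw(G) ≤ 3. On the other hand G contains the 4-clique {0, 2, 8, 9}. A clique must lie in a single bag of any decomposition, so no decomposition can have width below 3. The upper and lower bounds meet at 3, so that is the treewidth.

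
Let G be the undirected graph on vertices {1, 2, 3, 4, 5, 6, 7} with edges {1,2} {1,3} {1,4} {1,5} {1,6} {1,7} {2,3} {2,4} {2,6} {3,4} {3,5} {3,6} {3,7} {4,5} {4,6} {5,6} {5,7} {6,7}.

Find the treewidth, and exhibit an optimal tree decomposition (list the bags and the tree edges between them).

Treewidth 4.
Bags: B1 = {1, 3, 5, 6, 7}  B2 = {1, 3, 4, 5, 6}  B3 = {1, 2, 3, 4, 6}
Tree: B1–B2, B2–B3

The largest bag has 5 vertices, giving width 4; this decomposition certifies tw(G) ≤ 4. On the other hand G contains the 5-clique {1, 2, 3, 4, 6}. A clique must lie in a single bag of any decomposition, so no decomposition can have width below 4. The upper and lower bounds meet at 4, so that is the treewidth.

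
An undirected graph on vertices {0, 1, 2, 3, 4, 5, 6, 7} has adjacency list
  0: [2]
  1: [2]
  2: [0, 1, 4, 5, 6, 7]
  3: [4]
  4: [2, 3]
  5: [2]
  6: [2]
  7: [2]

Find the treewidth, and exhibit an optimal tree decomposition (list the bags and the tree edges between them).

The largest bag has 2 vertices, giving width 1; this decomposition certifies tw(G) ≤ 1. Any graph with an edge has treewidth ≥ 1, and G has the edge 1–2. Hence tw(G) = 1 exactly.

Treewidth 1.
One optimal decomposition is:
Bags: B1 = {1, 2}  B2 = {2, 7}  B3 = {2, 4}  B4 = {3, 4}  B5 = {2, 6}  B6 = {0, 2}  B7 = {2, 5}
Tree: B1–B2, B1–B3, B3–B4, B2–B5, B3–B6, B1–B7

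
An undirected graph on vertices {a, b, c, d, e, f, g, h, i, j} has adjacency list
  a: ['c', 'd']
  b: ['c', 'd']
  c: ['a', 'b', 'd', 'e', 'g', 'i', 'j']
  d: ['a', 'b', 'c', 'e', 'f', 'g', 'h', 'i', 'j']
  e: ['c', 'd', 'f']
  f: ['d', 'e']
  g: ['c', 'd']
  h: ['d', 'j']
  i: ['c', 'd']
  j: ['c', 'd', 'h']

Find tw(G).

2

A width-2 tree decomposition is:
Bags: B1 = {c, d, g}  B2 = {c, d, e}  B3 = {c, d, j}  B4 = {c, d, i}  B5 = {b, c, d}  B6 = {d, h, j}  B7 = {a, c, d}  B8 = {d, e, f}
Tree: B1–B2, B1–B3, B3–B4, B3–B5, B3–B6, B2–B7, B2–B8
The largest bag has 3 vertices, giving width 2; this decomposition certifies tw(G) ≤ 2. On the other hand G contains the 3-clique {d, h, j}. A clique must lie in a single bag of any decomposition, so no decomposition can have width below 2. The upper and lower bounds meet at 2, so that is the treewidth.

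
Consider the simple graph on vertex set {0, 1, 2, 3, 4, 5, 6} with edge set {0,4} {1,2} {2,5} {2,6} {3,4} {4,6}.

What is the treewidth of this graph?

A width-1 tree decomposition is:
Bags: B1 = {4, 6}  B2 = {2, 6}  B3 = {1, 2}  B4 = {0, 4}  B5 = {2, 5}  B6 = {3, 4}
Tree: B1–B2, B2–B3, B1–B4, B3–B5, B4–B6
Each bag holds 2 vertices, so the decomposition has width 1, which upper-bounds the treewidth. Since G has at least one edge (e.g. 6–4), it is not an edgeless graph, so tw(G) ≥ 1. Therefore the treewidth is 1.

1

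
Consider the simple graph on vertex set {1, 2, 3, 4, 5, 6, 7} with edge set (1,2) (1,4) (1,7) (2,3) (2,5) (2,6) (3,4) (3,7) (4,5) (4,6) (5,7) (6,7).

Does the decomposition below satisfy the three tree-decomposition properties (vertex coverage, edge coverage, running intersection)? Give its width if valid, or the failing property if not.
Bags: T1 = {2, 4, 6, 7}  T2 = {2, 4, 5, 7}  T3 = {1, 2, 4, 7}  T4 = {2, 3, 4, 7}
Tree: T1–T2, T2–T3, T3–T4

Checking the three conditions: (i) the bags cover all of {1, 2, 3, 4, 5, 6, 7}; (ii) for each edge, some bag contains both endpoints; (iii) the bags containing any fixed vertex form a subtree. All hold, so the decomposition is valid with width 4 − 1 = 3.

Yes; width 3.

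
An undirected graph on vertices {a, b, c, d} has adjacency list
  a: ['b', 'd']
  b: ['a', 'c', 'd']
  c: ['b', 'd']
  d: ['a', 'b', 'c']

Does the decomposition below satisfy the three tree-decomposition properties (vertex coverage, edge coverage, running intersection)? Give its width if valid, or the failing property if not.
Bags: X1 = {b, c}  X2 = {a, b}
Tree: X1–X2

No — vertex d appears in no bag.

A tree decomposition must satisfy three properties: every vertex lies in some bag; for every edge, both endpoints lie together in some bag; and for every vertex, the bags containing it form a connected subtree. Here vertex d appears in no bag, so the decomposition is invalid.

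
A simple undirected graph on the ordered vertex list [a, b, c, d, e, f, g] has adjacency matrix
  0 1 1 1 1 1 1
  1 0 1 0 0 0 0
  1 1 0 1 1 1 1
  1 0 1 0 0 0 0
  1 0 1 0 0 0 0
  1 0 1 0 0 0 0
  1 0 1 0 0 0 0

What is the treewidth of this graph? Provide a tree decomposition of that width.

The largest bag has 3 vertices, giving width 2; this decomposition certifies tw(G) ≤ 2. For the lower bound, the 3 vertices {a, c, d} are pairwise adjacent, and any tree decomposition puts a clique entirely inside one bag — forcing width ≥ 2. The upper and lower bounds meet at 2, so that is the treewidth.

Treewidth 2.
Bags: B1 = {a, c, e}  B2 = {a, c, f}  B3 = {a, c, g}  B4 = {a, c, d}  B5 = {a, b, c}
Tree: B1–B2, B1–B3, B1–B4, B3–B5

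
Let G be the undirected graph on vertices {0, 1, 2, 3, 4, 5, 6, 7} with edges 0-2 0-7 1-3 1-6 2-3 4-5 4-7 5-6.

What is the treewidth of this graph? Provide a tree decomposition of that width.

Treewidth 2.
Bags: B1 = {4, 5, 6}  B2 = {4, 6, 7}  B3 = {0, 6, 7}  B4 = {0, 2, 6}  B5 = {2, 3, 6}  B6 = {1, 3, 6}
Tree: B1–B2, B2–B3, B3–B4, B4–B5, B5–B6

The largest bag has 3 vertices, giving width 2; this decomposition certifies tw(G) ≤ 2. Since 6–5–4–7–0–2–3–1–6 is a cycle in G, G is not acyclic. Forests are exactly the graphs of treewidth ≤ 1, so tw(G) ≥ 2. Combining the bounds, tw(G) = 2.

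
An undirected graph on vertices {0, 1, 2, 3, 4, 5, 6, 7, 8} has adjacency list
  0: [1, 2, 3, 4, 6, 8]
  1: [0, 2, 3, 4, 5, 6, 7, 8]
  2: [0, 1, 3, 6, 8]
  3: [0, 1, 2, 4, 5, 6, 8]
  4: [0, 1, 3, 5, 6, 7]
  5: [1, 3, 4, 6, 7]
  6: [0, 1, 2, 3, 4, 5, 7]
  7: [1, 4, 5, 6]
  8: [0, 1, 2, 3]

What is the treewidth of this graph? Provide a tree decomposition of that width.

Treewidth 4.
Bags: B1 = {0, 1, 3, 4, 6}  B2 = {1, 3, 4, 5, 6}  B3 = {0, 1, 2, 3, 6}  B4 = {0, 1, 2, 3, 8}  B5 = {1, 4, 5, 6, 7}
Tree: B1–B2, B1–B3, B3–B4, B2–B5

Each bag holds 5 vertices, so the decomposition has width 4, which upper-bounds the treewidth. For the lower bound, the 5 vertices {0, 1, 2, 3, 8} are pairwise adjacent, and any tree decomposition puts a clique entirely inside one bag — forcing width ≥ 4. Hence tw(G) = 4 exactly.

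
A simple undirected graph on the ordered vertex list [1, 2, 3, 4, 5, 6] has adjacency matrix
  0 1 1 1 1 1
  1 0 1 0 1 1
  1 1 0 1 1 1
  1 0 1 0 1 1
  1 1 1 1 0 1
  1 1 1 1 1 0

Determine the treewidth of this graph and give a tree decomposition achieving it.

Treewidth 4.
One such decomposition:
Bags: B1 = {1, 2, 3, 5, 6}  B2 = {1, 3, 4, 5, 6}
Tree: B1–B2

The largest bag has 5 vertices, giving width 4; this decomposition certifies tw(G) ≤ 4. On the other hand G contains the 5-clique {1, 2, 3, 5, 6}. A clique must lie in a single bag of any decomposition, so no decomposition can have width below 4. Therefore the treewidth is 4.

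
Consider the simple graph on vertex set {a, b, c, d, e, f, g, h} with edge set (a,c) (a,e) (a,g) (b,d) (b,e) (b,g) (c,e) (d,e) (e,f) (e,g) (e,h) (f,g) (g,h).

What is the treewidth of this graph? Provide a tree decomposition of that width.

Treewidth 2.
One optimal decomposition is:
Bags: B1 = {e, g, h}  B2 = {e, f, g}  B3 = {b, e, g}  B4 = {a, e, g}  B5 = {a, c, e}  B6 = {b, d, e}
Tree: B1–B2, B2–B3, B1–B4, B4–B5, B3–B6

The largest bag has 3 vertices, giving width 2; this decomposition certifies tw(G) ≤ 2. Conversely, {b, d, e} is a clique of size 3, and the vertices of any clique must share a bag in every tree decomposition; so some bag has ≥ 3 vertices and tw(G) ≥ 2. Combining the bounds, tw(G) = 2.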